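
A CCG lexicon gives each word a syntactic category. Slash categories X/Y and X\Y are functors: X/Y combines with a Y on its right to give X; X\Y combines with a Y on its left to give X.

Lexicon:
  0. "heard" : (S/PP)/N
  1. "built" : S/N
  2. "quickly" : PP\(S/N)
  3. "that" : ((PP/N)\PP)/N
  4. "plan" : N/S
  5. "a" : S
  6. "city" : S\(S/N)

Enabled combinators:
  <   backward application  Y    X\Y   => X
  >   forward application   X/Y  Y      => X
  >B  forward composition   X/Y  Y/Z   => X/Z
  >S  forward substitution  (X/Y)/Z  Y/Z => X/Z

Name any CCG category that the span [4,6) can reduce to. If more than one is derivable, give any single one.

[0,7] S   <
  [0,6] S/N   >S
    [0,1] "heard" : (S/PP)/N
    [1,6] PP/N   <
      [1,3] PP   <
        [1,2] "built" : S/N
        [2,3] "quickly" : PP\(S/N)
      [3,6] (PP/N)\PP   >
        [3,4] "that" : ((PP/N)\PP)/N
        [4,6] N   >
          [4,5] "plan" : N/S
          [5,6] "a" : S
  [6,7] "city" : S\(S/N)

N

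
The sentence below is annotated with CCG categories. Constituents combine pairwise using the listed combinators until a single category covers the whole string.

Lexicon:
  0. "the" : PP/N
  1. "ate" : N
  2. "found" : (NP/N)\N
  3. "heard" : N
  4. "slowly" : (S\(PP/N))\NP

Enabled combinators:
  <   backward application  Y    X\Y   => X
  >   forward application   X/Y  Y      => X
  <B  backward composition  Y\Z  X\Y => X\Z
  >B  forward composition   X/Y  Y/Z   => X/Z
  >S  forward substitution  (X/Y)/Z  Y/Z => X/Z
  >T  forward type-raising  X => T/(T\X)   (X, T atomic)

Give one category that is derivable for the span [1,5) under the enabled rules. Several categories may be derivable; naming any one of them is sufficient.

S\(PP/N)

[0,5] S   <
  [0,1] "the" : PP/N
  [1,5] S\(PP/N)   <
    [1,4] NP   >
      [1,3] NP/N   <
        [1,2] "ate" : N
        [2,3] "found" : (NP/N)\N
      [3,4] "heard" : N
    [4,5] "slowly" : (S\(PP/N))\NP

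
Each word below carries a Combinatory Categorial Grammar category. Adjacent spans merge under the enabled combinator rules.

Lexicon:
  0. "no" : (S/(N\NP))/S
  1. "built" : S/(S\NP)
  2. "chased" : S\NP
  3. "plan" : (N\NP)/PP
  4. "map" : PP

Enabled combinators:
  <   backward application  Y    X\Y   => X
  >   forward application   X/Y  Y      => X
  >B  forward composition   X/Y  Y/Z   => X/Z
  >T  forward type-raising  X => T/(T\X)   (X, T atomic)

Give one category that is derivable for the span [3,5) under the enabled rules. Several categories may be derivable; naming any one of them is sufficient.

N\NP

[0,5] S   >
  [0,3] S/(N\NP)   >
    [0,1] "no" : (S/(N\NP))/S
    [1,3] S   >
      [1,2] "built" : S/(S\NP)
      [2,3] "chased" : S\NP
  [3,5] N\NP   >
    [3,4] "plan" : (N\NP)/PP
    [4,5] "map" : PP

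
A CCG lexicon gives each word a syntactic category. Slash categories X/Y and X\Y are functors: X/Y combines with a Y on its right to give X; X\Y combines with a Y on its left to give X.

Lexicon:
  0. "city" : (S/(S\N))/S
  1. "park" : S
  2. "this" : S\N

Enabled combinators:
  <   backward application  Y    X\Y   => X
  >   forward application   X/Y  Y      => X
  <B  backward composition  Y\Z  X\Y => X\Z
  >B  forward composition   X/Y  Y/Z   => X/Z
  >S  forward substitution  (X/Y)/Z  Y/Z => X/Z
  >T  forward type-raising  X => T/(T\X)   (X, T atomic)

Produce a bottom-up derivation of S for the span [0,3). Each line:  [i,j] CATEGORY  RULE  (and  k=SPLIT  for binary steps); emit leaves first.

[0,1] (S/(S\N))/S  lex  "city"
[1,2] S  lex  "park"
[0,2] S/(S\N)  >  k=1
[2,3] S\N  lex  "this"
[0,3] S  >  k=2

[0,3] S   >
  [0,2] S/(S\N)   >
    [0,1] "city" : (S/(S\N))/S
    [1,2] "park" : S
  [2,3] "this" : S\N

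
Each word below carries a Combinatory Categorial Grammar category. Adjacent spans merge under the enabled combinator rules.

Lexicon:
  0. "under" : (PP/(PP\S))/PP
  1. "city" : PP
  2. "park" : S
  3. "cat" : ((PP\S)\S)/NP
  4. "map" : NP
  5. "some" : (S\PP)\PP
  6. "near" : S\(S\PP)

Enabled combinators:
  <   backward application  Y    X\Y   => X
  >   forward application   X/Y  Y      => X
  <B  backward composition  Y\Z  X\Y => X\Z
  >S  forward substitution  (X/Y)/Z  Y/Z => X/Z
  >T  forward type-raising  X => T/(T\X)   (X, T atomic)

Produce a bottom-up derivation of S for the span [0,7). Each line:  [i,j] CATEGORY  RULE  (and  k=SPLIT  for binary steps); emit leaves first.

[0,1] (PP/(PP\S))/PP  lex  "under"
[1,2] PP  lex  "city"
[0,2] PP/(PP\S)  >  k=1
[2,3] S  lex  "park"
[3,4] ((PP\S)\S)/NP  lex  "cat"
[4,5] NP  lex  "map"
[3,5] (PP\S)\S  >  k=4
[2,5] PP\S  <  k=3
[0,5] PP  >  k=2
[5,6] (S\PP)\PP  lex  "some"
[0,6] S\PP  <  k=5
[6,7] S\(S\PP)  lex  "near"
[0,7] S  <  k=6

[0,7] S   <
  [0,6] S\PP   <
    [0,5] PP   >
      [0,2] PP/(PP\S)   >
        [0,1] "under" : (PP/(PP\S))/PP
        [1,2] "city" : PP
      [2,5] PP\S   <
        [2,3] "park" : S
        [3,5] (PP\S)\S   >
          [3,4] "cat" : ((PP\S)\S)/NP
          [4,5] "map" : NP
    [5,6] "some" : (S\PP)\PP
  [6,7] "near" : S\(S\PP)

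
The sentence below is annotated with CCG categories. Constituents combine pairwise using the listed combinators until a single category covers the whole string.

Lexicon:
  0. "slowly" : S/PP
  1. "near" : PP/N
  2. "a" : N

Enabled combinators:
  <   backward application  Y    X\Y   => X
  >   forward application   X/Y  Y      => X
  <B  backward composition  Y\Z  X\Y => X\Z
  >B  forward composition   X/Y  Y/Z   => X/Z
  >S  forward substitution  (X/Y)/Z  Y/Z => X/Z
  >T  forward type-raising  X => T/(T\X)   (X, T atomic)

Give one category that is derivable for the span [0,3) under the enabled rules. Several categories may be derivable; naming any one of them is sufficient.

S

[0,3] S   >
  [0,1] "slowly" : S/PP
  [1,3] PP   >
    [1,2] "near" : PP/N
    [2,3] "a" : N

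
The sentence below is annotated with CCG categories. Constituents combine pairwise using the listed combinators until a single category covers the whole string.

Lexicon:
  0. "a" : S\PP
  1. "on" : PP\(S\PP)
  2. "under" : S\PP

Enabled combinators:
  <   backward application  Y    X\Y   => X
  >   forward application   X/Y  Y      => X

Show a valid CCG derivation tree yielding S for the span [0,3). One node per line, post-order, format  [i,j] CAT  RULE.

[0,1] S\PP  lex  "a"
[1,2] PP\(S\PP)  lex  "on"
[0,2] PP  <  k=1
[2,3] S\PP  lex  "under"
[0,3] S  <  k=2

[0,3] S   <
  [0,2] PP   <
    [0,1] "a" : S\PP
    [1,2] "on" : PP\(S\PP)
  [2,3] "under" : S\PP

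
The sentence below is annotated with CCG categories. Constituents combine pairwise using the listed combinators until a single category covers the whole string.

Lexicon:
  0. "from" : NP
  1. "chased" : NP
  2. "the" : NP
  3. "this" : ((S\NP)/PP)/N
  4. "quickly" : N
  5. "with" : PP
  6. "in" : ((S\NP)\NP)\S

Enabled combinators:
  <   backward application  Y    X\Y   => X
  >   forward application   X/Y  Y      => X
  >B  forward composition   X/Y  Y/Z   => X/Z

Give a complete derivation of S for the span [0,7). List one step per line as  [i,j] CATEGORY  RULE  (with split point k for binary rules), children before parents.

[0,7] S   <
  [0,1] "from" : NP
  [1,7] S\NP   <
    [1,2] "chased" : NP
    [2,7] (S\NP)\NP   <
      [2,6] S   <
        [2,3] "the" : NP
        [3,6] S\NP   >
          [3,5] (S\NP)/PP   >
            [3,4] "this" : ((S\NP)/PP)/N
            [4,5] "quickly" : N
          [5,6] "with" : PP
      [6,7] "in" : ((S\NP)\NP)\S

[0,1] NP  lex  "from"
[1,2] NP  lex  "chased"
[2,3] NP  lex  "the"
[3,4] ((S\NP)/PP)/N  lex  "this"
[4,5] N  lex  "quickly"
[3,5] (S\NP)/PP  >  k=4
[5,6] PP  lex  "with"
[3,6] S\NP  >  k=5
[2,6] S  <  k=3
[6,7] ((S\NP)\NP)\S  lex  "in"
[2,7] (S\NP)\NP  <  k=6
[1,7] S\NP  <  k=2
[0,7] S  <  k=1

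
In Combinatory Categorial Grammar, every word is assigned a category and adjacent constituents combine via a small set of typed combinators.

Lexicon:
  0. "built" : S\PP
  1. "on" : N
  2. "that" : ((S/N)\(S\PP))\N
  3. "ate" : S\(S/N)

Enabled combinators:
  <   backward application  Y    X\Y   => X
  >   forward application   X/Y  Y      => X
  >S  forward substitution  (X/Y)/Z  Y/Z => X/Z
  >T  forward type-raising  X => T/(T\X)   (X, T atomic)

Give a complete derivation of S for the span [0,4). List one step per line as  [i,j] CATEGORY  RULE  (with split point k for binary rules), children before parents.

[0,4] S   <
  [0,3] S/N   <
    [0,1] "built" : S\PP
    [1,3] (S/N)\(S\PP)   <
      [1,2] "on" : N
      [2,3] "that" : ((S/N)\(S\PP))\N
  [3,4] "ate" : S\(S/N)

[0,1] S\PP  lex  "built"
[1,2] N  lex  "on"
[2,3] ((S/N)\(S\PP))\N  lex  "that"
[1,3] (S/N)\(S\PP)  <  k=2
[0,3] S/N  <  k=1
[3,4] S\(S/N)  lex  "ate"
[0,4] S  <  k=3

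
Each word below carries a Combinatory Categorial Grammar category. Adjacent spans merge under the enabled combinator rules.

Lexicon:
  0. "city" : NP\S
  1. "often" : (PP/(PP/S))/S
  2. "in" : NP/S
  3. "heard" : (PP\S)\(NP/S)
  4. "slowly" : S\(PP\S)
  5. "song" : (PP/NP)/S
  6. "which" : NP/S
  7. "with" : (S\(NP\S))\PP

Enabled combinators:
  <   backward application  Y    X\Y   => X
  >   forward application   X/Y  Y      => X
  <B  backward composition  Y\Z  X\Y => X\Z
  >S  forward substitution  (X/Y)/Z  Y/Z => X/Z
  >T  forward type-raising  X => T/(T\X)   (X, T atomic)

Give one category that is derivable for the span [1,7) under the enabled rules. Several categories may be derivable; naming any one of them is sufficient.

[0,8] S   <
  [0,1] "city" : NP\S
  [1,8] S\(NP\S)   <
    [1,7] PP   >
      [1,5] PP/(PP/S)   >
        [1,2] "often" : (PP/(PP/S))/S
        [2,5] S   <
          [2,4] PP\S   <
            [2,3] "in" : NP/S
            [3,4] "heard" : (PP\S)\(NP/S)
          [4,5] "slowly" : S\(PP\S)
      [5,7] PP/S   >S
        [5,6] "song" : (PP/NP)/S
        [6,7] "which" : NP/S
    [7,8] "with" : (S\(NP\S))\PP

PP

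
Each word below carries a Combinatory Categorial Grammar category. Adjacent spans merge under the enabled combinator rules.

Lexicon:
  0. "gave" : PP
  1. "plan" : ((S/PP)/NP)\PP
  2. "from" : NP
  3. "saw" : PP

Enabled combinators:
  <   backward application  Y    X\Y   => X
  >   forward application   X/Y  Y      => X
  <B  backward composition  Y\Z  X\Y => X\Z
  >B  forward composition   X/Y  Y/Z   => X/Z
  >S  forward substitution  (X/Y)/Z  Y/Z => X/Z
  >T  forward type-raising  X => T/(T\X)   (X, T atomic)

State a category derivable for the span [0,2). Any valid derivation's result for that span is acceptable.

[0,4] S   >
  [0,3] S/PP   >
    [0,2] (S/PP)/NP   <
      [0,1] "gave" : PP
      [1,2] "plan" : ((S/PP)/NP)\PP
    [2,3] "from" : NP
  [3,4] "saw" : PP

(S/PP)/NP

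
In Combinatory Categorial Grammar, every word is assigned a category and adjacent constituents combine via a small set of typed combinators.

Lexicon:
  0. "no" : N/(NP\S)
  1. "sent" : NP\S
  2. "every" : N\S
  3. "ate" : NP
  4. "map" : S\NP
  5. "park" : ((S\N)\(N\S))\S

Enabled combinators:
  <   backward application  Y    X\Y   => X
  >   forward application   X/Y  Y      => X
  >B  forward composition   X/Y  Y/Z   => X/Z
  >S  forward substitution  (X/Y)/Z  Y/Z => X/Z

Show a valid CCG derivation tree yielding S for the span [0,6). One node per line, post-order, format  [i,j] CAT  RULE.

[0,6] S   <
  [0,2] N   >
    [0,1] "no" : N/(NP\S)
    [1,2] "sent" : NP\S
  [2,6] S\N   <
    [2,3] "every" : N\S
    [3,6] (S\N)\(N\S)   <
      [3,5] S   <
        [3,4] "ate" : NP
        [4,5] "map" : S\NP
      [5,6] "park" : ((S\N)\(N\S))\S

[0,1] N/(NP\S)  lex  "no"
[1,2] NP\S  lex  "sent"
[0,2] N  >  k=1
[2,3] N\S  lex  "every"
[3,4] NP  lex  "ate"
[4,5] S\NP  lex  "map"
[3,5] S  <  k=4
[5,6] ((S\N)\(N\S))\S  lex  "park"
[3,6] (S\N)\(N\S)  <  k=5
[2,6] S\N  <  k=3
[0,6] S  <  k=2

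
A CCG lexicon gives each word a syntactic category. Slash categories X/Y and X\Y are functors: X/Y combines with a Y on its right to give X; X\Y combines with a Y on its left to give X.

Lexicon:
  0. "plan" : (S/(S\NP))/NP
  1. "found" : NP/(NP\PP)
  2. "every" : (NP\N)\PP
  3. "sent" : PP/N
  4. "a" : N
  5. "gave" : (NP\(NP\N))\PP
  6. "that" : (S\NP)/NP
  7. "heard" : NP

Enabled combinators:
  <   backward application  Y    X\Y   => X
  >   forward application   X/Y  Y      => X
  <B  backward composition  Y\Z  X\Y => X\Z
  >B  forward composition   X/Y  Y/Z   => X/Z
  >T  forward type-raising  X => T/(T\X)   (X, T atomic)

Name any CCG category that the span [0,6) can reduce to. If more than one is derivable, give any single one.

[0,8] S   >
  [0,6] S/(S\NP)   >
    [0,1] "plan" : (S/(S\NP))/NP
    [1,6] NP   >
      [1,2] "found" : NP/(NP\PP)
      [2,6] NP\PP   <B
        [2,3] "every" : (NP\N)\PP
        [3,6] NP\(NP\N)   <
          [3,5] PP   >
            [3,4] "sent" : PP/N
            [4,5] "a" : N
          [5,6] "gave" : (NP\(NP\N))\PP
  [6,8] S\NP   >
    [6,7] "that" : (S\NP)/NP
    [7,8] "heard" : NP

S/(S\NP)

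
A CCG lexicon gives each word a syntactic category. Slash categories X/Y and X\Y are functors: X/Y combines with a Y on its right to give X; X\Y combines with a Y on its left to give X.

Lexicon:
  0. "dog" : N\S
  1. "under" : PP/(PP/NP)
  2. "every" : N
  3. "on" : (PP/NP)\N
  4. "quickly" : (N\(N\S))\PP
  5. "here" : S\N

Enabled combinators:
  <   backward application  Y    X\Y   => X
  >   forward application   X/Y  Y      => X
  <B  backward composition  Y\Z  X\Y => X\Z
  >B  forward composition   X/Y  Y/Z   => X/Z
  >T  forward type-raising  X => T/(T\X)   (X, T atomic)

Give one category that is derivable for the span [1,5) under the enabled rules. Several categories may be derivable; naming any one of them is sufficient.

[0,6] S   <
  [0,5] N   <
    [0,1] "dog" : N\S
    [1,5] N\(N\S)   <
      [1,4] PP   >
        [1,2] "under" : PP/(PP/NP)
        [2,4] PP/NP   <
          [2,3] "every" : N
          [3,4] "on" : (PP/NP)\N
      [4,5] "quickly" : (N\(N\S))\PP
  [5,6] "here" : S\N

N\(N\S)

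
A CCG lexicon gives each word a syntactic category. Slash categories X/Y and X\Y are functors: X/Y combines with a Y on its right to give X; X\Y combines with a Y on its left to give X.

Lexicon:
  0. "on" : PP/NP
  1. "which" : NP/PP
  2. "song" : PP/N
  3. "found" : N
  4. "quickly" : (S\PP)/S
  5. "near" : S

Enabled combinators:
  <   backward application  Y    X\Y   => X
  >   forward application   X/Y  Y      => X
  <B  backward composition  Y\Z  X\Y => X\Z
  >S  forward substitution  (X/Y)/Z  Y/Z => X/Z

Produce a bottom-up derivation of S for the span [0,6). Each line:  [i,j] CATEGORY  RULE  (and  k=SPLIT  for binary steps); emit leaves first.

[0,6] S   <
  [0,4] PP   >
    [0,1] "on" : PP/NP
    [1,4] NP   >
      [1,2] "which" : NP/PP
      [2,4] PP   >
        [2,3] "song" : PP/N
        [3,4] "found" : N
  [4,6] S\PP   >
    [4,5] "quickly" : (S\PP)/S
    [5,6] "near" : S

[0,1] PP/NP  lex  "on"
[1,2] NP/PP  lex  "which"
[2,3] PP/N  lex  "song"
[3,4] N  lex  "found"
[2,4] PP  >  k=3
[1,4] NP  >  k=2
[0,4] PP  >  k=1
[4,5] (S\PP)/S  lex  "quickly"
[5,6] S  lex  "near"
[4,6] S\PP  >  k=5
[0,6] S  <  k=4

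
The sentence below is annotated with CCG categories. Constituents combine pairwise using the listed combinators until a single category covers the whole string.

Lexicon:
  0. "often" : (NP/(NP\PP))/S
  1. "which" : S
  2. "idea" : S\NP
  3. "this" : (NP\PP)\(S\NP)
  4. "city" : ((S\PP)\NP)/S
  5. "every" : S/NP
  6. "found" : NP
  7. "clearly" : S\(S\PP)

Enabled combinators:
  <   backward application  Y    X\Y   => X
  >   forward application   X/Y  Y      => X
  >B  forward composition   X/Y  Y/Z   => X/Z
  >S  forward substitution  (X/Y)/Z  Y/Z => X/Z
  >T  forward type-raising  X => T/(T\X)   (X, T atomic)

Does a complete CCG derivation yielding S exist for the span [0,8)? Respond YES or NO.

[0,8] S   <
  [0,7] S\PP   <
    [0,4] NP   >
      [0,2] NP/(NP\PP)   >
        [0,1] "often" : (NP/(NP\PP))/S
        [1,2] "which" : S
      [2,4] NP\PP   <
        [2,3] "idea" : S\NP
        [3,4] "this" : (NP\PP)\(S\NP)
    [4,7] (S\PP)\NP   >
      [4,5] "city" : ((S\PP)\NP)/S
      [5,7] S   >
        [5,6] "every" : S/NP
        [6,7] "found" : NP
  [7,8] "clearly" : S\(S\PP)

YES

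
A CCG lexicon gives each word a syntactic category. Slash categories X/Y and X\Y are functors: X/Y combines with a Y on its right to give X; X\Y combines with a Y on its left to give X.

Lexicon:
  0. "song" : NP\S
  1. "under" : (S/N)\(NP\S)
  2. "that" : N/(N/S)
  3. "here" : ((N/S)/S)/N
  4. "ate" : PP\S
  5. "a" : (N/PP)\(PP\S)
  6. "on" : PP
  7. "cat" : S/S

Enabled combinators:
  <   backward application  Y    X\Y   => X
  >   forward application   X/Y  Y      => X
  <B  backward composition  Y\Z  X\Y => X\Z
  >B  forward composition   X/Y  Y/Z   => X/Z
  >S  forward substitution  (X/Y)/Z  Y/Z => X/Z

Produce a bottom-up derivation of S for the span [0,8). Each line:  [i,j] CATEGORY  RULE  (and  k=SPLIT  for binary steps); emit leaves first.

[0,8] S   >
  [0,2] S/N   <
    [0,1] "song" : NP\S
    [1,2] "under" : (S/N)\(NP\S)
  [2,8] N   >
    [2,3] "that" : N/(N/S)
    [3,8] N/S   >S
      [3,7] (N/S)/S   >
        [3,4] "here" : ((N/S)/S)/N
        [4,7] N   >
          [4,6] N/PP   <
            [4,5] "ate" : PP\S
            [5,6] "a" : (N/PP)\(PP\S)
          [6,7] "on" : PP
      [7,8] "cat" : S/S

[0,1] NP\S  lex  "song"
[1,2] (S/N)\(NP\S)  lex  "under"
[0,2] S/N  <  k=1
[2,3] N/(N/S)  lex  "that"
[3,4] ((N/S)/S)/N  lex  "here"
[4,5] PP\S  lex  "ate"
[5,6] (N/PP)\(PP\S)  lex  "a"
[4,6] N/PP  <  k=5
[6,7] PP  lex  "on"
[4,7] N  >  k=6
[3,7] (N/S)/S  >  k=4
[7,8] S/S  lex  "cat"
[3,8] N/S  >S  k=7
[2,8] N  >  k=3
[0,8] S  >  k=2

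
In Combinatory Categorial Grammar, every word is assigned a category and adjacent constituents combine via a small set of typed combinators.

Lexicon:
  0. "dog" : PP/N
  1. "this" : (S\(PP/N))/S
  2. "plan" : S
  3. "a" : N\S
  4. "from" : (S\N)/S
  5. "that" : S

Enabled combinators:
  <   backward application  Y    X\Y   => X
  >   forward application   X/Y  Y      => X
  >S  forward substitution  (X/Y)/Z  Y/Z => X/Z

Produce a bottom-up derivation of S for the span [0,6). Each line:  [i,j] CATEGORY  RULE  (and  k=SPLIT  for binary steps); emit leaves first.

[0,6] S   <
  [0,1] "dog" : PP/N
  [1,6] S\(PP/N)   >
    [1,2] "this" : (S\(PP/N))/S
    [2,6] S   <
      [2,4] N   <
        [2,3] "plan" : S
        [3,4] "a" : N\S
      [4,6] S\N   >
        [4,5] "from" : (S\N)/S
        [5,6] "that" : S

[0,1] PP/N  lex  "dog"
[1,2] (S\(PP/N))/S  lex  "this"
[2,3] S  lex  "plan"
[3,4] N\S  lex  "a"
[2,4] N  <  k=3
[4,5] (S\N)/S  lex  "from"
[5,6] S  lex  "that"
[4,6] S\N  >  k=5
[2,6] S  <  k=4
[1,6] S\(PP/N)  >  k=2
[0,6] S  <  k=1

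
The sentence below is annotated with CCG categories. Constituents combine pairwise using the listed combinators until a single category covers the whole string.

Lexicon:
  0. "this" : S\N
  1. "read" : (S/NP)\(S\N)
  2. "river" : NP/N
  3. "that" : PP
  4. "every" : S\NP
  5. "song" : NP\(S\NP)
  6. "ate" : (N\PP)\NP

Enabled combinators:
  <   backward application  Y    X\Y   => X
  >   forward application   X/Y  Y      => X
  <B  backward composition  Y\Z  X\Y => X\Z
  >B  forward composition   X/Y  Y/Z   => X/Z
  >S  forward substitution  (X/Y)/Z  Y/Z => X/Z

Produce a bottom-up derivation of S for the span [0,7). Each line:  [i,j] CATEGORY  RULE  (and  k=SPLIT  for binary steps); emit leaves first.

[0,1] S\N  lex  "this"
[1,2] (S/NP)\(S\N)  lex  "read"
[0,2] S/NP  <  k=1
[2,3] NP/N  lex  "river"
[0,3] S/N  >B  k=2
[3,4] PP  lex  "that"
[4,5] S\NP  lex  "every"
[5,6] NP\(S\NP)  lex  "song"
[4,6] NP  <  k=5
[6,7] (N\PP)\NP  lex  "ate"
[4,7] N\PP  <  k=6
[3,7] N  <  k=4
[0,7] S  >  k=3

[0,7] S   >
  [0,3] S/N   >B
    [0,2] S/NP   <
      [0,1] "this" : S\N
      [1,2] "read" : (S/NP)\(S\N)
    [2,3] "river" : NP/N
  [3,7] N   <
    [3,4] "that" : PP
    [4,7] N\PP   <
      [4,6] NP   <
        [4,5] "every" : S\NP
        [5,6] "song" : NP\(S\NP)
      [6,7] "ate" : (N\PP)\NP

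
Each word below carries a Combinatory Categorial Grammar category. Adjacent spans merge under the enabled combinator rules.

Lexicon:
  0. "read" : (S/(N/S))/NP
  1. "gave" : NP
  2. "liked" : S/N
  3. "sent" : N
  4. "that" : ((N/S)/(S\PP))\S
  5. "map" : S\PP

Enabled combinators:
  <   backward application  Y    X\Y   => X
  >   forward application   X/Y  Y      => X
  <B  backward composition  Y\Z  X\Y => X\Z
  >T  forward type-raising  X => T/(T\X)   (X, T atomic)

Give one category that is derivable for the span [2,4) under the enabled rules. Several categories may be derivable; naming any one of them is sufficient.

S

[0,6] S   >
  [0,2] S/(N/S)   >
    [0,1] "read" : (S/(N/S))/NP
    [1,2] "gave" : NP
  [2,6] N/S   >
    [2,5] (N/S)/(S\PP)   <
      [2,4] S   >
        [2,3] "liked" : S/N
        [3,4] "sent" : N
      [4,5] "that" : ((N/S)/(S\PP))\S
    [5,6] "map" : S\PP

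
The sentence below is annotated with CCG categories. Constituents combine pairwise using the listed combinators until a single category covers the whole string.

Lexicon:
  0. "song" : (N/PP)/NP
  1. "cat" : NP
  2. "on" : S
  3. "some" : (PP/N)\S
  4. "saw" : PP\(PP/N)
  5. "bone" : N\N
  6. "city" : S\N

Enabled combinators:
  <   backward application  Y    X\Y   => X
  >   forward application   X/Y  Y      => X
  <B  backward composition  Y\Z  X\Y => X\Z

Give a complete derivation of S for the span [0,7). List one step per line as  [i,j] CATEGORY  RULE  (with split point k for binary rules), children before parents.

[0,7] S   <
  [0,5] N   >
    [0,2] N/PP   >
      [0,1] "song" : (N/PP)/NP
      [1,2] "cat" : NP
    [2,5] PP   <
      [2,3] "on" : S
      [3,5] PP\S   <B
        [3,4] "some" : (PP/N)\S
        [4,5] "saw" : PP\(PP/N)
  [5,7] S\N   <B
    [5,6] "bone" : N\N
    [6,7] "city" : S\N

[0,1] (N/PP)/NP  lex  "song"
[1,2] NP  lex  "cat"
[0,2] N/PP  >  k=1
[2,3] S  lex  "on"
[3,4] (PP/N)\S  lex  "some"
[4,5] PP\(PP/N)  lex  "saw"
[3,5] PP\S  <B  k=4
[2,5] PP  <  k=3
[0,5] N  >  k=2
[5,6] N\N  lex  "bone"
[6,7] S\N  lex  "city"
[5,7] S\N  <B  k=6
[0,7] S  <  k=5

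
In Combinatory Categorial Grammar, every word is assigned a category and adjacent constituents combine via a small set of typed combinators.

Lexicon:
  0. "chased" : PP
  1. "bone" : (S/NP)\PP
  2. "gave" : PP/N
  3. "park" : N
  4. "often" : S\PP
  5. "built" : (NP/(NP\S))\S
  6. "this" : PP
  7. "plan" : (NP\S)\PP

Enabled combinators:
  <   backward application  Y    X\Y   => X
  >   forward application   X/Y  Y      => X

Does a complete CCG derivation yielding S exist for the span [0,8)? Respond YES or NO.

[0,8] S   >
  [0,2] S/NP   <
    [0,1] "chased" : PP
    [1,2] "bone" : (S/NP)\PP
  [2,8] NP   >
    [2,6] NP/(NP\S)   <
      [2,5] S   <
        [2,4] PP   >
          [2,3] "gave" : PP/N
          [3,4] "park" : N
        [4,5] "often" : S\PP
      [5,6] "built" : (NP/(NP\S))\S
    [6,8] NP\S   <
      [6,7] "this" : PP
      [7,8] "plan" : (NP\S)\PP

YES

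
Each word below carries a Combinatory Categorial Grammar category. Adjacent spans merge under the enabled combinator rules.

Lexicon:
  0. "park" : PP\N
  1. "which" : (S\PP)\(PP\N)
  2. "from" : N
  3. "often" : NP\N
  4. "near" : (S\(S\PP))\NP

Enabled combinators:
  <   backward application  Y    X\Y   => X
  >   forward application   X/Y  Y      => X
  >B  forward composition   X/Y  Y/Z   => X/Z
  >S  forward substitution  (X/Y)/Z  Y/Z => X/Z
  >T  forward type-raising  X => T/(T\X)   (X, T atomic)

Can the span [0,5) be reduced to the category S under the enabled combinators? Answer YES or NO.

[0,5] S   <
  [0,2] S\PP   <
    [0,1] "park" : PP\N
    [1,2] "which" : (S\PP)\(PP\N)
  [2,5] S\(S\PP)   <
    [2,4] NP   <
      [2,3] "from" : N
      [3,4] "often" : NP\N
    [4,5] "near" : (S\(S\PP))\NP

YES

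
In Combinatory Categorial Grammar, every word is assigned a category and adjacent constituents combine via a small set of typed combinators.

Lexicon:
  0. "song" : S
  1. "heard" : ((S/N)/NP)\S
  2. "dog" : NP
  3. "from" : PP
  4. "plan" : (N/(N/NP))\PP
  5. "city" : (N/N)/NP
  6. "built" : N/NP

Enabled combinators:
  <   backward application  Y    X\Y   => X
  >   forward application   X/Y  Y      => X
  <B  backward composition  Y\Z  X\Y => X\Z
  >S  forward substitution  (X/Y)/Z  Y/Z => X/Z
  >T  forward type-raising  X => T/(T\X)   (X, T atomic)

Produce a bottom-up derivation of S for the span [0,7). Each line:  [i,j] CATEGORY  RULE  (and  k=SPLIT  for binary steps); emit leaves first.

[0,1] S  lex  "song"
[1,2] ((S/N)/NP)\S  lex  "heard"
[0,2] (S/N)/NP  <  k=1
[2,3] NP  lex  "dog"
[0,3] S/N  >  k=2
[3,4] PP  lex  "from"
[4,5] (N/(N/NP))\PP  lex  "plan"
[3,5] N/(N/NP)  <  k=4
[5,6] (N/N)/NP  lex  "city"
[6,7] N/NP  lex  "built"
[5,7] N/NP  >S  k=6
[3,7] N  >  k=5
[0,7] S  >  k=3

[0,7] S   >
  [0,3] S/N   >
    [0,2] (S/N)/NP   <
      [0,1] "song" : S
      [1,2] "heard" : ((S/N)/NP)\S
    [2,3] "dog" : NP
  [3,7] N   >
    [3,5] N/(N/NP)   <
      [3,4] "from" : PP
      [4,5] "plan" : (N/(N/NP))\PP
    [5,7] N/NP   >S
      [5,6] "city" : (N/N)/NP
      [6,7] "built" : N/NP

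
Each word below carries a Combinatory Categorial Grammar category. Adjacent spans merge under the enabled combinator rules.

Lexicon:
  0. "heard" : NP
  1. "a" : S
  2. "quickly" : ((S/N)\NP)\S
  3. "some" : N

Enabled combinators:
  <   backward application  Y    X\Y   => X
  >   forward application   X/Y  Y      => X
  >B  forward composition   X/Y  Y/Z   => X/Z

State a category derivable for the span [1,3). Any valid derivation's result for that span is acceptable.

[0,4] S   >
  [0,3] S/N   <
    [0,1] "heard" : NP
    [1,3] (S/N)\NP   <
      [1,2] "a" : S
      [2,3] "quickly" : ((S/N)\NP)\S
  [3,4] "some" : N

(S/N)\NP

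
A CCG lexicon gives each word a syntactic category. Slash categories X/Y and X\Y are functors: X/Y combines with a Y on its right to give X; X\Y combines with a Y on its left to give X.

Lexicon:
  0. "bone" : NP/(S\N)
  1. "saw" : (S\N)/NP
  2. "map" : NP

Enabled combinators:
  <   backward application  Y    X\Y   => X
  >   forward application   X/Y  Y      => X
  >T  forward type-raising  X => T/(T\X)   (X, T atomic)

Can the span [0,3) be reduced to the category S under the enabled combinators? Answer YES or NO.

NO

NP/(S\N) (S\N)/NP NP
CKY chart[0,3] = {N/(N\NP), NP, NP/(NP\NP), PP/(PP\NP), S/(S\NP)}; S ∉ chart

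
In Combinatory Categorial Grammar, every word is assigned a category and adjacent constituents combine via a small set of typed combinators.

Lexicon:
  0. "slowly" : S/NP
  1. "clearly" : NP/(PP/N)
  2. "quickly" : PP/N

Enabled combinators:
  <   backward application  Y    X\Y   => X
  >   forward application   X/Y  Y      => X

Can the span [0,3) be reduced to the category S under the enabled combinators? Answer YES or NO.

[0,3] S   >
  [0,1] "slowly" : S/NP
  [1,3] NP   >
    [1,2] "clearly" : NP/(PP/N)
    [2,3] "quickly" : PP/N

YES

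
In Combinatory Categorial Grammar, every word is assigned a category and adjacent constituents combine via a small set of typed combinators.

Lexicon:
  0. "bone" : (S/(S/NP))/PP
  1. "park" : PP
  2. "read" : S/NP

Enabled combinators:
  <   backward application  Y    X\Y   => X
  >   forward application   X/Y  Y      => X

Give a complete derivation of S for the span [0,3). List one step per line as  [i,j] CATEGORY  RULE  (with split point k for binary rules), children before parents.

[0,1] (S/(S/NP))/PP  lex  "bone"
[1,2] PP  lex  "park"
[0,2] S/(S/NP)  >  k=1
[2,3] S/NP  lex  "read"
[0,3] S  >  k=2

[0,3] S   >
  [0,2] S/(S/NP)   >
    [0,1] "bone" : (S/(S/NP))/PP
    [1,2] "park" : PP
  [2,3] "read" : S/NP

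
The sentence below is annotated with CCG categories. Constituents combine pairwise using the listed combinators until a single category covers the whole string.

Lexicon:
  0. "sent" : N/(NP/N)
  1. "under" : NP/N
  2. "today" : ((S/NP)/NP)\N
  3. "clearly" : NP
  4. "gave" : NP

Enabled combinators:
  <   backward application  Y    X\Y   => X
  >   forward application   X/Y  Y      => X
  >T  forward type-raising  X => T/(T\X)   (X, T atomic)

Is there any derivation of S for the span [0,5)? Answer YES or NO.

[0,5] S   >
  [0,4] S/NP   >
    [0,3] (S/NP)/NP   <
      [0,2] N   >
        [0,1] "sent" : N/(NP/N)
        [1,2] "under" : NP/N
      [2,3] "today" : ((S/NP)/NP)\N
    [3,4] "clearly" : NP
  [4,5] "gave" : NP

YES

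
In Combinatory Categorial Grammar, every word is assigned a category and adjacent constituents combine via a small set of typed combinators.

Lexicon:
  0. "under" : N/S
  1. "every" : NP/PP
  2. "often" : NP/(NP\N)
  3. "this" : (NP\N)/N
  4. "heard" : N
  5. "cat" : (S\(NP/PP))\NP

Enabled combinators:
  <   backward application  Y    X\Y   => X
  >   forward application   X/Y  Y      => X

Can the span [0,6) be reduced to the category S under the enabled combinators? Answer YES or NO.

N/S NP/PP NP/(NP\N) (NP\N)/N N (S\(NP/PP))\NP
CKY chart[0,6] = {N}; S ∉ chart

NO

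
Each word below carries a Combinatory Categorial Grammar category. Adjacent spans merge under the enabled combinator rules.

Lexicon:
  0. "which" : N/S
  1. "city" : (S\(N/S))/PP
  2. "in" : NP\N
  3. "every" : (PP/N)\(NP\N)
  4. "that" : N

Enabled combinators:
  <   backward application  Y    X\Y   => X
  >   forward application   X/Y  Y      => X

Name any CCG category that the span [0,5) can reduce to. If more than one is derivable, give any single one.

S

[0,5] S   <
  [0,1] "which" : N/S
  [1,5] S\(N/S)   >
    [1,2] "city" : (S\(N/S))/PP
    [2,5] PP   >
      [2,4] PP/N   <
        [2,3] "in" : NP\N
        [3,4] "every" : (PP/N)\(NP\N)
      [4,5] "that" : N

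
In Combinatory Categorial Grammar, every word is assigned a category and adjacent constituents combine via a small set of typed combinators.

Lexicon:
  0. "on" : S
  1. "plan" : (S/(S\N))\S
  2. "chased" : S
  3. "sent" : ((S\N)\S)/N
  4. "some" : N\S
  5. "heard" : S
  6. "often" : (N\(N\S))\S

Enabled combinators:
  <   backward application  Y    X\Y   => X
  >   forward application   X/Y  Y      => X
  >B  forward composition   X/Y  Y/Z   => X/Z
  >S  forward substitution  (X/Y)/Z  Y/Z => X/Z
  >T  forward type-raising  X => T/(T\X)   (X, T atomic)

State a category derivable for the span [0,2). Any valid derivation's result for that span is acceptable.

[0,7] S   >
  [0,2] S/(S\N)   <
    [0,1] "on" : S
    [1,2] "plan" : (S/(S\N))\S
  [2,7] S\N   <
    [2,3] "chased" : S
    [3,7] (S\N)\S   >
      [3,4] "sent" : ((S\N)\S)/N
      [4,7] N   <
        [4,5] "some" : N\S
        [5,7] N\(N\S)   <
          [5,6] "heard" : S
          [6,7] "often" : (N\(N\S))\S

S/(S\N)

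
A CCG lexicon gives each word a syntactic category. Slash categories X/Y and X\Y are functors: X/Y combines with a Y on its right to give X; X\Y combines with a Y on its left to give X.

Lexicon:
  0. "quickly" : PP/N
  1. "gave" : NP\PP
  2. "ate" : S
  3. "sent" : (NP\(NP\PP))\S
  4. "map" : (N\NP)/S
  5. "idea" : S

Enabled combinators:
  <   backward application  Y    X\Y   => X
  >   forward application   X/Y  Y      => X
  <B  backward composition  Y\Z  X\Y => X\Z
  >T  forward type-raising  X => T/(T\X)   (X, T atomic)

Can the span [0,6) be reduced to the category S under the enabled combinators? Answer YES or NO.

PP/N NP\PP S (NP\(NP\PP))\S (N\NP)/S S
CKY chart[0,6] = {N/(N\PP), NP/(NP\PP), PP, PP/(PP\PP), S/(S\PP)}; S ∉ chart

NO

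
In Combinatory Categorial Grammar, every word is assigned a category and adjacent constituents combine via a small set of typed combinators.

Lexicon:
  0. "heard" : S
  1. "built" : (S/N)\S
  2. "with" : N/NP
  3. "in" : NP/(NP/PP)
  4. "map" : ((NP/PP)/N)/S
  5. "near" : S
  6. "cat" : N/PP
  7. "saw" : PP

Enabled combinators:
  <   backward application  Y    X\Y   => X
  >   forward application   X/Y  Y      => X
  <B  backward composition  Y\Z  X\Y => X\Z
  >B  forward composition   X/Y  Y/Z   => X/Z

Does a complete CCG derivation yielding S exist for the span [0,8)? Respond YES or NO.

YES

[0,8] S   >
  [0,3] S/NP   >B
    [0,2] S/N   <
      [0,1] "heard" : S
      [1,2] "built" : (S/N)\S
    [2,3] "with" : N/NP
  [3,8] NP   >
    [3,6] NP/N   >B
      [3,4] "in" : NP/(NP/PP)
      [4,6] (NP/PP)/N   >
        [4,5] "map" : ((NP/PP)/N)/S
        [5,6] "near" : S
    [6,8] N   >
      [6,7] "cat" : N/PP
      [7,8] "saw" : PP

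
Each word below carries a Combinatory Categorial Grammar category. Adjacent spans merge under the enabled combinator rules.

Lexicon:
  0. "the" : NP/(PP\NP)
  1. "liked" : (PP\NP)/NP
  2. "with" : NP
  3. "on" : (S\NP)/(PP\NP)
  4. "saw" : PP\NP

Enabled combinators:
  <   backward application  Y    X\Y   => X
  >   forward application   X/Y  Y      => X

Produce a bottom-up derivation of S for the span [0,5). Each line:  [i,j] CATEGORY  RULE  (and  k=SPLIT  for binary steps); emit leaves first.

[0,1] NP/(PP\NP)  lex  "the"
[1,2] (PP\NP)/NP  lex  "liked"
[2,3] NP  lex  "with"
[1,3] PP\NP  >  k=2
[0,3] NP  >  k=1
[3,4] (S\NP)/(PP\NP)  lex  "on"
[4,5] PP\NP  lex  "saw"
[3,5] S\NP  >  k=4
[0,5] S  <  k=3

[0,5] S   <
  [0,3] NP   >
    [0,1] "the" : NP/(PP\NP)
    [1,3] PP\NP   >
      [1,2] "liked" : (PP\NP)/NP
      [2,3] "with" : NP
  [3,5] S\NP   >
    [3,4] "on" : (S\NP)/(PP\NP)
    [4,5] "saw" : PP\NP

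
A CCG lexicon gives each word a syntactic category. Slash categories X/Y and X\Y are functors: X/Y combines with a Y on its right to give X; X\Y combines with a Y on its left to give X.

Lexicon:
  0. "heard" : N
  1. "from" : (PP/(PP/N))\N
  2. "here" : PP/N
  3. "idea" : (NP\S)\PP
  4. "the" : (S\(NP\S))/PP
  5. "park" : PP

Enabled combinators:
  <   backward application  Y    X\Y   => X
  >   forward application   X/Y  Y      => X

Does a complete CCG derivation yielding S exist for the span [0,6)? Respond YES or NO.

YES

[0,6] S   <
  [0,4] NP\S   <
    [0,3] PP   >
      [0,2] PP/(PP/N)   <
        [0,1] "heard" : N
        [1,2] "from" : (PP/(PP/N))\N
      [2,3] "here" : PP/N
    [3,4] "idea" : (NP\S)\PP
  [4,6] S\(NP\S)   >
    [4,5] "the" : (S\(NP\S))/PP
    [5,6] "park" : PP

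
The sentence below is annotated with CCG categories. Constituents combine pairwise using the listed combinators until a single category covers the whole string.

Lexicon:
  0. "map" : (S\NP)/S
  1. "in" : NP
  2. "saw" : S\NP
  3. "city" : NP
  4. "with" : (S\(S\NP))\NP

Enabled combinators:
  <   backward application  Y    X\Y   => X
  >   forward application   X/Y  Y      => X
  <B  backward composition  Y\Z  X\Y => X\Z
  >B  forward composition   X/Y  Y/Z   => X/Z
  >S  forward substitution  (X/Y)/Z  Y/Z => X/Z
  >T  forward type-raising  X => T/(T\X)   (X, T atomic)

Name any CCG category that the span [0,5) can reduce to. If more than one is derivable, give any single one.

S

[0,5] S   <
  [0,3] S\NP   >
    [0,1] "map" : (S\NP)/S
    [1,3] S   <
      [1,2] "in" : NP
      [2,3] "saw" : S\NP
  [3,5] S\(S\NP)   <
    [3,4] "city" : NP
    [4,5] "with" : (S\(S\NP))\NP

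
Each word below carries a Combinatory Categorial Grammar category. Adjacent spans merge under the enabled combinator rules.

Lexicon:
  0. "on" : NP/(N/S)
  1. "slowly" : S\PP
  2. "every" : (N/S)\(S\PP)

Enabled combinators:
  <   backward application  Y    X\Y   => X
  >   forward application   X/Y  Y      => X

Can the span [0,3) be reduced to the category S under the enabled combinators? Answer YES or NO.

NO

NP/(N/S) S\PP (N/S)\(S\PP)
CKY chart[0,3] = {NP}; S ∉ chart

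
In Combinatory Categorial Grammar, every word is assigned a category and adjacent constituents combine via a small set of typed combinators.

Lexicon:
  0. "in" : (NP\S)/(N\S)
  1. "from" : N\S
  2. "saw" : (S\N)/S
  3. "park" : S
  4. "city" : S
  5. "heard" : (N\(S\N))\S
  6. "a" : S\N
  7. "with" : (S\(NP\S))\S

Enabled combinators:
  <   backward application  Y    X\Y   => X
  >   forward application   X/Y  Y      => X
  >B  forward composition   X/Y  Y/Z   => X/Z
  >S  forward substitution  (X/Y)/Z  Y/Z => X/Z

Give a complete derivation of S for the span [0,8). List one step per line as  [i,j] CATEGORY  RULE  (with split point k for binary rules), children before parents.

[0,8] S   <
  [0,2] NP\S   >
    [0,1] "in" : (NP\S)/(N\S)
    [1,2] "from" : N\S
  [2,8] S\(NP\S)   <
    [2,7] S   <
      [2,6] N   <
        [2,4] S\N   >
          [2,3] "saw" : (S\N)/S
          [3,4] "park" : S
        [4,6] N\(S\N)   <
          [4,5] "city" : S
          [5,6] "heard" : (N\(S\N))\S
      [6,7] "a" : S\N
    [7,8] "with" : (S\(NP\S))\S

[0,1] (NP\S)/(N\S)  lex  "in"
[1,2] N\S  lex  "from"
[0,2] NP\S  >  k=1
[2,3] (S\N)/S  lex  "saw"
[3,4] S  lex  "park"
[2,4] S\N  >  k=3
[4,5] S  lex  "city"
[5,6] (N\(S\N))\S  lex  "heard"
[4,6] N\(S\N)  <  k=5
[2,6] N  <  k=4
[6,7] S\N  lex  "a"
[2,7] S  <  k=6
[7,8] (S\(NP\S))\S  lex  "with"
[2,8] S\(NP\S)  <  k=7
[0,8] S  <  k=2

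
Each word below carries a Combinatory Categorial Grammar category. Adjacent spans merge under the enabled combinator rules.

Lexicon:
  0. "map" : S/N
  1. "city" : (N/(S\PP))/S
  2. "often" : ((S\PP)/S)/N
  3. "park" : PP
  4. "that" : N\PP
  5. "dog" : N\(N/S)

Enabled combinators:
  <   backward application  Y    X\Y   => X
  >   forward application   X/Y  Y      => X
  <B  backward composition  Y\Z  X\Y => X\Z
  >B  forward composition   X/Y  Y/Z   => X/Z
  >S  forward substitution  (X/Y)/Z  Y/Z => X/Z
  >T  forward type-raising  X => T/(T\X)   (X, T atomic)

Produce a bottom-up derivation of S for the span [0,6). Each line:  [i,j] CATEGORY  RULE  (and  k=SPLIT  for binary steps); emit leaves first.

[0,1] S/N  lex  "map"
[1,2] (N/(S\PP))/S  lex  "city"
[2,3] ((S\PP)/S)/N  lex  "often"
[3,4] PP  lex  "park"
[4,5] N\PP  lex  "that"
[3,5] N  <  k=4
[2,5] (S\PP)/S  >  k=3
[1,5] N/S  >S  k=2
[5,6] N\(N/S)  lex  "dog"
[1,6] N  <  k=5
[0,6] S  >  k=1

[0,6] S   >
  [0,1] "map" : S/N
  [1,6] N   <
    [1,5] N/S   >S
      [1,2] "city" : (N/(S\PP))/S
      [2,5] (S\PP)/S   >
        [2,3] "often" : ((S\PP)/S)/N
        [3,5] N   <
          [3,4] "park" : PP
          [4,5] "that" : N\PP
    [5,6] "dog" : N\(N/S)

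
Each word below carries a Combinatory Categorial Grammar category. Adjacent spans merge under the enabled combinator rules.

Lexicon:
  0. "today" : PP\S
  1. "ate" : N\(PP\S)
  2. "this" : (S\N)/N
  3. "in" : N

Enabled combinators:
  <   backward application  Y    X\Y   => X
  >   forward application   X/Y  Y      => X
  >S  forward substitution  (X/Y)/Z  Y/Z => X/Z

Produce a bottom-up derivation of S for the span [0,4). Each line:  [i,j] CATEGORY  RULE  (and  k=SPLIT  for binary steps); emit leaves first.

[0,4] S   <
  [0,2] N   <
    [0,1] "today" : PP\S
    [1,2] "ate" : N\(PP\S)
  [2,4] S\N   >
    [2,3] "this" : (S\N)/N
    [3,4] "in" : N

[0,1] PP\S  lex  "today"
[1,2] N\(PP\S)  lex  "ate"
[0,2] N  <  k=1
[2,3] (S\N)/N  lex  "this"
[3,4] N  lex  "in"
[2,4] S\N  >  k=3
[0,4] S  <  k=2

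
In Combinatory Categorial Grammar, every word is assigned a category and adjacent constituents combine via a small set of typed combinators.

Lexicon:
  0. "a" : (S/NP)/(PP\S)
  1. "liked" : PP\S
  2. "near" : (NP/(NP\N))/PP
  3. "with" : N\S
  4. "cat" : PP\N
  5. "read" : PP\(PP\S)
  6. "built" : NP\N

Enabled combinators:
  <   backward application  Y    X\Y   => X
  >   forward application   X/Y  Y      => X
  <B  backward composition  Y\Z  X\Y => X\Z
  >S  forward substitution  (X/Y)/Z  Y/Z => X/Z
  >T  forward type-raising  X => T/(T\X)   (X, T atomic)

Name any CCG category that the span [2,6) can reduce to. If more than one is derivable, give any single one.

NP/(NP\N)

[0,7] S   >
  [0,2] S/NP   >
    [0,1] "a" : (S/NP)/(PP\S)
    [1,2] "liked" : PP\S
  [2,7] NP   >
    [2,6] NP/(NP\N)   >
      [2,3] "near" : (NP/(NP\N))/PP
      [3,6] PP   <
        [3,5] PP\S   <B
          [3,4] "with" : N\S
          [4,5] "cat" : PP\N
        [5,6] "read" : PP\(PP\S)
    [6,7] "built" : NP\N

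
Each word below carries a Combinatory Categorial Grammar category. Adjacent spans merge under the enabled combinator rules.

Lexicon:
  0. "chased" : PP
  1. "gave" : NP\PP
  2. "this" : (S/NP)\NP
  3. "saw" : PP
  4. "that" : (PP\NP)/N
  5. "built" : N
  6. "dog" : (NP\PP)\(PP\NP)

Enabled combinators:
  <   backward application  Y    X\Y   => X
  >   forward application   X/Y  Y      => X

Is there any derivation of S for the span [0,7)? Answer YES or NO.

YES

[0,7] S   >
  [0,3] S/NP   <
    [0,2] NP   <
      [0,1] "chased" : PP
      [1,2] "gave" : NP\PP
    [2,3] "this" : (S/NP)\NP
  [3,7] NP   <
    [3,4] "saw" : PP
    [4,7] NP\PP   <
      [4,6] PP\NP   >
        [4,5] "that" : (PP\NP)/N
        [5,6] "built" : N
      [6,7] "dog" : (NP\PP)\(PP\NP)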